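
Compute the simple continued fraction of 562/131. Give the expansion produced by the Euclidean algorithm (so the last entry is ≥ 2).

562 = 4×131 + 38
131 = 3×38 + 17
38 = 2×17 + 4
17 = 4×4 + 1
4 = 4×1 + 0  (stop)
So 562/131 = [4; 3, 2, 4, 4].

[4; 3, 2, 4, 4]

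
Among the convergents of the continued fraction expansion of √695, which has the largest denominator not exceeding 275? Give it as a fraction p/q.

√695 = [26; 2, 1, 3, 10, 3, 1, 2, 52, …] (period length 8).
Convergents:
  p_0/q_0 = 26/1
  p_1/q_1 = 53/2
  p_2/q_2 = 79/3
  p_3/q_3 = 290/11
  p_4/q_4 = 2979/113
  p_5/q_5 = 9227/350
q_4 = 113 ≤ 275 < 350 = q_5, so the answer is 2979/113.

2979/113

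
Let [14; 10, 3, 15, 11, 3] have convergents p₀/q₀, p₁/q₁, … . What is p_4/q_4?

Using pₖ = aₖpₖ₋₁ + pₖ₋₂, qₖ = aₖqₖ₋₁ + qₖ₋₂ (with p₋₁=1, p₋₂=0, q₋₁=0, q₋₂=1):
  k=0: a=14, p=14, q=1
  k=1: a=10, p=141, q=10
  k=2: a=3, p=437, q=31
  k=3: a=15, p=6696, q=475
  k=4: a=11, p=74093, q=5256

74093/5256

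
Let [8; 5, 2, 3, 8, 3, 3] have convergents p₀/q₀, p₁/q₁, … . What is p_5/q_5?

Using pₖ = aₖpₖ₋₁ + pₖ₋₂, qₖ = aₖqₖ₋₁ + qₖ₋₂ (with p₋₁=1, p₋₂=0, q₋₁=0, q₋₂=1):
  k=0: a=8, p=8, q=1
  k=1: a=5, p=41, q=5
  k=2: a=2, p=90, q=11
  k=3: a=3, p=311, q=38
  k=4: a=8, p=2578, q=315
  k=5: a=3, p=8045, q=983

8045/983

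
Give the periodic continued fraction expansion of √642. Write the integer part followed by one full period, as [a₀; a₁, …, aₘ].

[25; 2, 1, 24, 1, 2, 50]

a₀ = ⌊√642⌋ = 25.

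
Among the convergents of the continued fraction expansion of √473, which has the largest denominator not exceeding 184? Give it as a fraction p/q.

3806/175

√473 = [21; 1, 2, 1, 42, …] (period length 4).
Convergents:
  p_0/q_0 = 21/1
  p_1/q_1 = 22/1
  p_2/q_2 = 65/3
  p_3/q_3 = 87/4
  p_4/q_4 = 3719/171
  p_5/q_5 = 3806/175
  p_6/q_6 = 11331/521
q_5 = 175 ≤ 184 < 521 = q_6, so the answer is 3806/175.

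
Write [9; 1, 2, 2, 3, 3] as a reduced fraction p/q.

767/79

Fold from the inside: start with 3/1.
  3 + 1/3 = 10/3
  2 + 3/10 = 23/10
  2 + 10/23 = 56/23
  1 + 23/56 = 79/56
  9 + 56/79 = 767/79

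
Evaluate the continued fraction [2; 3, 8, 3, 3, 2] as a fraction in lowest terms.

1383/596

Using pₖ = aₖpₖ₋₁ + pₖ₋₂ and qₖ = aₖqₖ₋₁ + qₖ₋₂:
  k=0: a=2, p=2, q=1
  k=1: a=3, p=7, q=3
  k=2: a=8, p=58, q=25
  k=3: a=3, p=181, q=78
  k=4: a=3, p=601, q=259
  k=5: a=2, p=1383, q=596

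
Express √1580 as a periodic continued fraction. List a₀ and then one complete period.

a₀ = ⌊√1580⌋ = 39.

[39; 1, 2, 1, 78]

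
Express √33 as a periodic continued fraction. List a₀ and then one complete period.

a₀ = ⌊√33⌋ = 5.
With m₀=0, d₀=1 and mₖ₊₁ = dₖaₖ − mₖ, dₖ₊₁ = (n − mₖ₊₁²)/dₖ, aₖ₊₁ = ⌊(a₀+mₖ₊₁)/dₖ₊₁⌋:
  k=1: m=5, d=8, a=1
  k=2: m=3, d=3, a=2
  k=3: m=3, d=8, a=1
  k=4: m=5, d=1, a=10
d=1 and a=2a₀=10 at k=4, so the next step gives (m, d) = (5, 8) again — its k=1 value — and the period has length 4.

[5; 1, 2, 1, 10]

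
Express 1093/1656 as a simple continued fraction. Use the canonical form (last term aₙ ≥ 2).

1093 = 0·1656 + 1093
1656 = 1·1093 + 563
1093 = 1·563 + 530
563 = 1·530 + 33
530 = 16·33 + 2
33 = 16·2 + 1
2 = 2·1 + 0  (stop)
So 1093/1656 = [0; 1, 1, 1, 16, 16, 2].

[0; 1, 1, 1, 16, 16, 2]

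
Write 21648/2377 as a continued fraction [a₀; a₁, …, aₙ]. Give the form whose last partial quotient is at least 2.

[9; 9, 3, 9, 9]

21648 = 9×2377 + 255
2377 = 9×255 + 82
255 = 3×82 + 9
82 = 9×9 + 1
9 = 9×1 + 0  (stop)
So 21648/2377 = [9; 9, 3, 9, 9].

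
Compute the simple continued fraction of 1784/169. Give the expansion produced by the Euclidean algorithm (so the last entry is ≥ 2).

1784 = 10*169 + 94
169 = 1*94 + 75
94 = 1*75 + 19
75 = 3*19 + 18
19 = 1*18 + 1
18 = 18*1 + 0  (stop)
So 1784/169 = [10; 1, 1, 3, 1, 18].

[10; 1, 1, 3, 1, 18]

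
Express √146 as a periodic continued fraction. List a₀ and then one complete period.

a₀ = ⌊√146⌋ = 12.
With m₀=0, d₀=1 and mₖ₊₁ = dₖaₖ − mₖ, dₖ₊₁ = (n − mₖ₊₁²)/dₖ, aₖ₊₁ = ⌊(a₀+mₖ₊₁)/dₖ₊₁⌋:
  k=1: m=12, d=2, a=12
  k=2: m=12, d=1, a=24
d=1 and a=2a₀=24 at k=2, so the next step gives (m, d) = (12, 2) again — its k=1 value — and the period has length 2.

[12; 12, 24]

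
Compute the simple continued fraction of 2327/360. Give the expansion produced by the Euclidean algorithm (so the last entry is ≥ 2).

2327 = 6*360 + 167
360 = 2*167 + 26
167 = 6*26 + 11
26 = 2*11 + 4
11 = 2*4 + 3
4 = 1*3 + 1
3 = 3*1 + 0  (stop)
So 2327/360 = [6; 2, 6, 2, 2, 1, 3].

[6; 2, 6, 2, 2, 1, 3]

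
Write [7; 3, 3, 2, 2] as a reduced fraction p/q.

409/56

Using pₖ = aₖpₖ₋₁ + pₖ₋₂ and qₖ = aₖqₖ₋₁ + qₖ₋₂:
  k=0: a=7, p=7, q=1
  k=1: a=3, p=22, q=3
  k=2: a=3, p=73, q=10
  k=3: a=2, p=168, q=23
  k=4: a=2, p=409, q=56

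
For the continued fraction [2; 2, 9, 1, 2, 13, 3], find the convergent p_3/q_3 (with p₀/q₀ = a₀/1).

52/21

Using pₖ = aₖpₖ₋₁ + pₖ₋₂, qₖ = aₖqₖ₋₁ + qₖ₋₂ (with p₋₁=1, p₋₂=0, q₋₁=0, q₋₂=1):
  k=0: a=2, p=2, q=1
  k=1: a=2, p=5, q=2
  k=2: a=9, p=47, q=19
  k=3: a=1, p=52, q=21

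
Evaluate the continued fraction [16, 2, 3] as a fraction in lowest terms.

Fold from the inside: start with 3/1.
  2 + 1/3 = 7/3
  16 + 3/7 = 115/7

115/7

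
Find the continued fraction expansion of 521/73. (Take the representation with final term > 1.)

[7; 7, 3, 3]

521 = 7·73 + 10
73 = 7·10 + 3
10 = 3·3 + 1
3 = 3·1 + 0  (stop)
So 521/73 = [7; 7, 3, 3].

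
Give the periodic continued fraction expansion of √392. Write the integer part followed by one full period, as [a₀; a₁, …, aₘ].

a₀ = ⌊√392⌋ = 19.
With m₀=0, d₀=1 and mₖ₊₁ = dₖaₖ − mₖ, dₖ₊₁ = (n − mₖ₊₁²)/dₖ, aₖ₊₁ = ⌊(a₀+mₖ₊₁)/dₖ₊₁⌋:
  k=1: m=19, d=31, a=1
  k=2: m=12, d=8, a=3
  k=3: m=12, d=31, a=1
  k=4: m=19, d=1, a=38
d=1 and a=2a₀=38 at k=4, so the next step gives (m, d) = (19, 31) again — its k=1 value — and the period has length 4.

[19; 1, 3, 1, 38]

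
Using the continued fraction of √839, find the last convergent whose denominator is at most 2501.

√839 = [28; 1, 27, 1, 56, …] (period length 4).
Convergents:
  p_0/q_0 = 28/1
  p_1/q_1 = 29/1
  p_2/q_2 = 811/28
  p_3/q_3 = 840/29
  p_4/q_4 = 47851/1652
  p_5/q_5 = 48691/1681
  p_6/q_6 = 1362508/47039
q_5 = 1681 ≤ 2501 < 47039 = q_6, so the answer is 48691/1681.

48691/1681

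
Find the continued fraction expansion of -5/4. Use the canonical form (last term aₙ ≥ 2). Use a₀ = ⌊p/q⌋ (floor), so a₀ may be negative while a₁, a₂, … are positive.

[-2; 1, 3]

-5 = -2×4 + 3
4 = 1×3 + 1
3 = 3×1 + 0  (stop)
So -5/4 = [-2; 1, 3].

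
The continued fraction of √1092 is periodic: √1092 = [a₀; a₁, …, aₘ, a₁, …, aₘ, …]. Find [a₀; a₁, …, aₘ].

a₀ = ⌊√1092⌋ = 33.
With m₀=0, d₀=1 and mₖ₊₁ = dₖaₖ − mₖ, dₖ₊₁ = (n − mₖ₊₁²)/dₖ, aₖ₊₁ = ⌊(a₀+mₖ₊₁)/dₖ₊₁⌋:
  k=1: m=33, d=3, a=22
  k=2: m=33, d=1, a=66
d=1 and a=2a₀=66 at k=2, so the next step gives (m, d) = (33, 3) again — its k=1 value — and the period has length 2.

[33; 22, 66]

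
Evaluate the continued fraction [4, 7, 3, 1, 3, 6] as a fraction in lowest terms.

2826/683

Using pₖ = aₖpₖ₋₁ + pₖ₋₂ and qₖ = aₖqₖ₋₁ + qₖ₋₂:
  k=0: a=4, p=4, q=1
  k=1: a=7, p=29, q=7
  k=2: a=3, p=91, q=22
  k=3: a=1, p=120, q=29
  k=4: a=3, p=451, q=109
  k=5: a=6, p=2826, q=683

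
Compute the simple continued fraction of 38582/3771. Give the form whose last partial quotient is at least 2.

38582 = 10×3771 + 872
3771 = 4×872 + 283
872 = 3×283 + 23
283 = 12×23 + 7
23 = 3×7 + 2
7 = 3×2 + 1
2 = 2×1 + 0  (stop)
So 38582/3771 = [10; 4, 3, 12, 3, 3, 2].

[10; 4, 3, 12, 3, 3, 2]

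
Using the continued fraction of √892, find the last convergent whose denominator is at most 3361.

√892 = [29; 1, 6, 2, 14, 2, 6, 1, 58, …] (period length 8).
Convergents:
  p_0/q_0 = 29/1
  p_1/q_1 = 30/1
  p_2/q_2 = 209/7
  p_3/q_3 = 448/15
  p_4/q_4 = 6481/217
  p_5/q_5 = 13410/449
  p_6/q_6 = 86941/2911
  p_7/q_7 = 100351/3360
  p_8/q_8 = 5907299/197791
q_7 = 3360 ≤ 3361 < 197791 = q_8, so the answer is 100351/3360.

100351/3360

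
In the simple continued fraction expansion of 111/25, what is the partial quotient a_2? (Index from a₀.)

3

111 = 4·25 + 11   →  a_0 = 4
25 = 2·11 + 3   →  a_1 = 2
11 = 3·3 + 2   →  a_2 = 3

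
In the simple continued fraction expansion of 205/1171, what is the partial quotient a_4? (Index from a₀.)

205 = 0·1171 + 205   →  a_0 = 0
1171 = 5·205 + 146   →  a_1 = 5
205 = 1·146 + 59   →  a_2 = 1
146 = 2·59 + 28   →  a_3 = 2
59 = 2·28 + 3   →  a_4 = 2

2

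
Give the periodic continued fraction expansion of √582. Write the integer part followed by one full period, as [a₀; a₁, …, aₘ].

[24; 8, 48]

a₀ = ⌊√582⌋ = 24.
With m₀=0, d₀=1 and mₖ₊₁ = dₖaₖ − mₖ, dₖ₊₁ = (n − mₖ₊₁²)/dₖ, aₖ₊₁ = ⌊(a₀+mₖ₊₁)/dₖ₊₁⌋:
  k=1: m=24, d=6, a=8
  k=2: m=24, d=1, a=48
d=1 and a=2a₀=48 at k=2, so the next step gives (m, d) = (24, 6) again — its k=1 value — and the period has length 2.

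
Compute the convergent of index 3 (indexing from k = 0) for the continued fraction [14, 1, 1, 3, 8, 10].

Using pₖ = aₖpₖ₋₁ + pₖ₋₂, qₖ = aₖqₖ₋₁ + qₖ₋₂ (with p₋₁=1, p₋₂=0, q₋₁=0, q₋₂=1):
  k=0: a=14, p=14, q=1
  k=1: a=1, p=15, q=1
  k=2: a=1, p=29, q=2
  k=3: a=3, p=102, q=7

102/7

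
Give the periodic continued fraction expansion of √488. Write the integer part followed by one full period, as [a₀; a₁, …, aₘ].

a₀ = ⌊√488⌋ = 22.

[22; 11, 44]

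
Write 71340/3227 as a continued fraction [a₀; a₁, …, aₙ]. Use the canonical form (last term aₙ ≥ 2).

[22; 9, 3, 16, 7]

71340 = 22·3227 + 346
3227 = 9·346 + 113
346 = 3·113 + 7
113 = 16·7 + 1
7 = 7·1 + 0  (stop)
So 71340/3227 = [22; 9, 3, 16, 7].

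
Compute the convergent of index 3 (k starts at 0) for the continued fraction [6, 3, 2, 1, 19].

Using pₖ = aₖpₖ₋₁ + pₖ₋₂, qₖ = aₖqₖ₋₁ + qₖ₋₂ (with p₋₁=1, p₋₂=0, q₋₁=0, q₋₂=1):
  k=0: a=6, p=6, q=1
  k=1: a=3, p=19, q=3
  k=2: a=2, p=44, q=7
  k=3: a=1, p=63, q=10

63/10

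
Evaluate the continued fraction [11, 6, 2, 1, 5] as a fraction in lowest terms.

1205/108

Using pₖ = aₖpₖ₋₁ + pₖ₋₂ and qₖ = aₖqₖ₋₁ + qₖ₋₂:
  k=0: a=11, p=11, q=1
  k=1: a=6, p=67, q=6
  k=2: a=2, p=145, q=13
  k=3: a=1, p=212, q=19
  k=4: a=5, p=1205, q=108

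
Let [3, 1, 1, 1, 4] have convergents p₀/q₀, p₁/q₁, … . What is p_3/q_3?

Using pₖ = aₖpₖ₋₁ + pₖ₋₂, qₖ = aₖqₖ₋₁ + qₖ₋₂ (with p₋₁=1, p₋₂=0, q₋₁=0, q₋₂=1):
  k=0: a=3, p=3, q=1
  k=1: a=1, p=4, q=1
  k=2: a=1, p=7, q=2
  k=3: a=1, p=11, q=3

11/3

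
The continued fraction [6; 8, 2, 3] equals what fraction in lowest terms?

361/59

Using pₖ = aₖpₖ₋₁ + pₖ₋₂ and qₖ = aₖqₖ₋₁ + qₖ₋₂:
  k=0: a=6, p=6, q=1
  k=1: a=8, p=49, q=8
  k=2: a=2, p=104, q=17
  k=3: a=3, p=361, q=59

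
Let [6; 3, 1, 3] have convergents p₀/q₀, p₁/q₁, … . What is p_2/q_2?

25/4

Using pₖ = aₖpₖ₋₁ + pₖ₋₂, qₖ = aₖqₖ₋₁ + qₖ₋₂ (with p₋₁=1, p₋₂=0, q₋₁=0, q₋₂=1):
  k=0: a=6, p=6, q=1
  k=1: a=3, p=19, q=3
  k=2: a=1, p=25, q=4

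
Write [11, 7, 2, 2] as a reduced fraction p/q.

412/37

Fold from the inside: start with 2/1.
  2 + 1/2 = 5/2
  7 + 2/5 = 37/5
  11 + 5/37 = 412/37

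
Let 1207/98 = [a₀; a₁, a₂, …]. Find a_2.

6

1207 = 12·98 + 31   →  a_0 = 12
98 = 3·31 + 5   →  a_1 = 3
31 = 6·5 + 1   →  a_2 = 6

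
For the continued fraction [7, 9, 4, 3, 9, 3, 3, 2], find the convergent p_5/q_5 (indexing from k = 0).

Using pₖ = aₖpₖ₋₁ + pₖ₋₂, qₖ = aₖqₖ₋₁ + qₖ₋₂ (with p₋₁=1, p₋₂=0, q₋₁=0, q₋₂=1):
  k=0: a=7, p=7, q=1
  k=1: a=9, p=64, q=9
  k=2: a=4, p=263, q=37
  k=3: a=3, p=853, q=120
  k=4: a=9, p=7940, q=1117
  k=5: a=3, p=24673, q=3471

24673/3471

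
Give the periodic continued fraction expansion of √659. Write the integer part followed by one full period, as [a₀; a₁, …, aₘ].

[25; 1, 2, 25, 2, 1, 50]

a₀ = ⌊√659⌋ = 25.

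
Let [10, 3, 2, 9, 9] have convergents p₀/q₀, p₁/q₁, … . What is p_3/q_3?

Using pₖ = aₖpₖ₋₁ + pₖ₋₂, qₖ = aₖqₖ₋₁ + qₖ₋₂ (with p₋₁=1, p₋₂=0, q₋₁=0, q₋₂=1):
  k=0: a=10, p=10, q=1
  k=1: a=3, p=31, q=3
  k=2: a=2, p=72, q=7
  k=3: a=9, p=679, q=66

679/66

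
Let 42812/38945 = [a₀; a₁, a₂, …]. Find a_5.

42812 = 1·38945 + 3867   →  a_0 = 1
38945 = 10·3867 + 275   →  a_1 = 10
3867 = 14·275 + 17   →  a_2 = 14
275 = 16·17 + 3   →  a_3 = 16
17 = 5·3 + 2   →  a_4 = 5
3 = 1·2 + 1   →  a_5 = 1

1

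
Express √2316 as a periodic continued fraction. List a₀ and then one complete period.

[48; 8, 96]

a₀ = ⌊√2316⌋ = 48.
With m₀=0, d₀=1 and mₖ₊₁ = dₖaₖ − mₖ, dₖ₊₁ = (n − mₖ₊₁²)/dₖ, aₖ₊₁ = ⌊(a₀+mₖ₊₁)/dₖ₊₁⌋:
  k=1: m=48, d=12, a=8
  k=2: m=48, d=1, a=96
d=1 and a=2a₀=96 at k=2, so the next step gives (m, d) = (48, 12) again — its k=1 value — and the period has length 2.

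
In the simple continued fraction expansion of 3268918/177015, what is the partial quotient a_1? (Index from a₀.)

2

3268918 = 18·177015 + 82648   →  a_0 = 18
177015 = 2·82648 + 11719   →  a_1 = 2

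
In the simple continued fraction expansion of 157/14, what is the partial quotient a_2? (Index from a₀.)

1

157 = 11·14 + 3   →  a_0 = 11
14 = 4·3 + 2   →  a_1 = 4
3 = 1·2 + 1   →  a_2 = 1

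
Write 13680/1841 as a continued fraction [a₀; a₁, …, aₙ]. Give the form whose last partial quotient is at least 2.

13680 = 7·1841 + 793
1841 = 2·793 + 255
793 = 3·255 + 28
255 = 9·28 + 3
28 = 9·3 + 1
3 = 3·1 + 0  (stop)
So 13680/1841 = [7; 2, 3, 9, 9, 3].

[7; 2, 3, 9, 9, 3]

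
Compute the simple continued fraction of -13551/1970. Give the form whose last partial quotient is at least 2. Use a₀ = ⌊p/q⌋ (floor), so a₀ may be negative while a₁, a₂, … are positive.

-13551 = -7·1970 + 239
1970 = 8·239 + 58
239 = 4·58 + 7
58 = 8·7 + 2
7 = 3·2 + 1
2 = 2·1 + 0  (stop)
So -13551/1970 = [-7; 8, 4, 8, 3, 2].

[-7; 8, 4, 8, 3, 2]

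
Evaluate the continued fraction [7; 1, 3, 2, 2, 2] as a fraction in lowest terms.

412/53

Fold from the inside: start with 2/1.
  2 + 1/2 = 5/2
  2 + 2/5 = 12/5
  3 + 5/12 = 41/12
  1 + 12/41 = 53/41
  7 + 41/53 = 412/53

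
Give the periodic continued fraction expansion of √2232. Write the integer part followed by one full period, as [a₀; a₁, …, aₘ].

[47; 4, 10, 4, 94]

a₀ = ⌊√2232⌋ = 47.
With m₀=0, d₀=1 and mₖ₊₁ = dₖaₖ − mₖ, dₖ₊₁ = (n − mₖ₊₁²)/dₖ, aₖ₊₁ = ⌊(a₀+mₖ₊₁)/dₖ₊₁⌋:
  k=1: m=47, d=23, a=4
  k=2: m=45, d=9, a=10
  k=3: m=45, d=23, a=4
  k=4: m=47, d=1, a=94
d=1 and a=2a₀=94 at k=4, so the next step gives (m, d) = (47, 23) again — its k=1 value — and the period has length 4.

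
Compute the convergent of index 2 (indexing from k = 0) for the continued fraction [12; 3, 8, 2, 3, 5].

Using pₖ = aₖpₖ₋₁ + pₖ₋₂, qₖ = aₖqₖ₋₁ + qₖ₋₂ (with p₋₁=1, p₋₂=0, q₋₁=0, q₋₂=1):
  k=0: a=12, p=12, q=1
  k=1: a=3, p=37, q=3
  k=2: a=8, p=308, q=25

308/25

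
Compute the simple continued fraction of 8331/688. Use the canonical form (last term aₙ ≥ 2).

8331 = 12×688 + 75
688 = 9×75 + 13
75 = 5×13 + 10
13 = 1×10 + 3
10 = 3×3 + 1
3 = 3×1 + 0  (stop)
So 8331/688 = [12; 9, 5, 1, 3, 3].

[12; 9, 5, 1, 3, 3]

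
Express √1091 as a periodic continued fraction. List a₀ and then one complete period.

a₀ = ⌊√1091⌋ = 33.
With m₀=0, d₀=1 and mₖ₊₁ = dₖaₖ − mₖ, dₖ₊₁ = (n − mₖ₊₁²)/dₖ, aₖ₊₁ = ⌊(a₀+mₖ₊₁)/dₖ₊₁⌋:
  k=1: m=33, d=2, a=33
  k=2: m=33, d=1, a=66
d=1 and a=2a₀=66 at k=2, so the next step gives (m, d) = (33, 2) again — its k=1 value — and the period has length 2.

[33; 33, 66]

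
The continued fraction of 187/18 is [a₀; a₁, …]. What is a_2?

1

187 = 10·18 + 7   →  a_0 = 10
18 = 2·7 + 4   →  a_1 = 2
7 = 1·4 + 3   →  a_2 = 1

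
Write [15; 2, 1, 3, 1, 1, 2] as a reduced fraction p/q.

983/64

Fold from the inside: start with 2/1.
  1 + 1/2 = 3/2
  1 + 2/3 = 5/3
  3 + 3/5 = 18/5
  1 + 5/18 = 23/18
  2 + 18/23 = 64/23
  15 + 23/64 = 983/64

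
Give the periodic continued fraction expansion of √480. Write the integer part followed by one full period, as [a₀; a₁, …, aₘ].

a₀ = ⌊√480⌋ = 21.
With m₀=0, d₀=1 and mₖ₊₁ = dₖaₖ − mₖ, dₖ₊₁ = (n − mₖ₊₁²)/dₖ, aₖ₊₁ = ⌊(a₀+mₖ₊₁)/dₖ₊₁⌋:
  k=1: m=21, d=39, a=1
  k=2: m=18, d=4, a=9
  k=3: m=18, d=39, a=1
  k=4: m=21, d=1, a=42
d=1 and a=2a₀=42 at k=4, so the next step gives (m, d) = (21, 39) again — its k=1 value — and the period has length 4.

[21; 1, 9, 1, 42]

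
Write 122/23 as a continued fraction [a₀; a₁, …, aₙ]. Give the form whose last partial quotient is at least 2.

[5; 3, 3, 2]

122 = 5·23 + 7
23 = 3·7 + 2
7 = 3·2 + 1
2 = 2·1 + 0  (stop)
So 122/23 = [5; 3, 3, 2].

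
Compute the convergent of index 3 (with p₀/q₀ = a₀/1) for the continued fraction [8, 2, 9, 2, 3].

339/40

Using pₖ = aₖpₖ₋₁ + pₖ₋₂, qₖ = aₖqₖ₋₁ + qₖ₋₂ (with p₋₁=1, p₋₂=0, q₋₁=0, q₋₂=1):
  k=0: a=8, p=8, q=1
  k=1: a=2, p=17, q=2
  k=2: a=9, p=161, q=19
  k=3: a=2, p=339, q=40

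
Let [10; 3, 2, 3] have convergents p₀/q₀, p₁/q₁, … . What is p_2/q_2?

72/7

Using pₖ = aₖpₖ₋₁ + pₖ₋₂, qₖ = aₖqₖ₋₁ + qₖ₋₂ (with p₋₁=1, p₋₂=0, q₋₁=0, q₋₂=1):
  k=0: a=10, p=10, q=1
  k=1: a=3, p=31, q=3
  k=2: a=2, p=72, q=7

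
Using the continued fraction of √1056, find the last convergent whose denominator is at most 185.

4192/129

√1056 = [32; 2, 64, …] (period length 2).
Convergents:
  p_0/q_0 = 32/1
  p_1/q_1 = 65/2
  p_2/q_2 = 4192/129
  p_3/q_3 = 8449/260
q_2 = 129 ≤ 185 < 260 = q_3, so the answer is 4192/129.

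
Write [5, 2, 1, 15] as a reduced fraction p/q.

Using pₖ = aₖpₖ₋₁ + pₖ₋₂ and qₖ = aₖqₖ₋₁ + qₖ₋₂:
  k=0: a=5, p=5, q=1
  k=1: a=2, p=11, q=2
  k=2: a=1, p=16, q=3
  k=3: a=15, p=251, q=47

251/47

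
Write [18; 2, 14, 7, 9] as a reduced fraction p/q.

34637/1874

Fold from the inside: start with 9/1.
  7 + 1/9 = 64/9
  14 + 9/64 = 905/64
  2 + 64/905 = 1874/905
  18 + 905/1874 = 34637/1874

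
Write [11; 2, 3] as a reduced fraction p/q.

80/7

Fold from the inside: start with 3/1.
  2 + 1/3 = 7/3
  11 + 3/7 = 80/7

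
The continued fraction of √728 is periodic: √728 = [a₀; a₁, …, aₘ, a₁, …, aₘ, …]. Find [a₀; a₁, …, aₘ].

[26; 1, 52]

a₀ = ⌊√728⌋ = 26.
With m₀=0, d₀=1 and mₖ₊₁ = dₖaₖ − mₖ, dₖ₊₁ = (n − mₖ₊₁²)/dₖ, aₖ₊₁ = ⌊(a₀+mₖ₊₁)/dₖ₊₁⌋:
  k=1: m=26, d=52, a=1
  k=2: m=26, d=1, a=52
d=1 and a=2a₀=52 at k=2, so the next step gives (m, d) = (26, 52) again — its k=1 value — and the period has length 2.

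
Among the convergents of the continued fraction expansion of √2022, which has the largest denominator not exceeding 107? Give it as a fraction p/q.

1349/30

√2022 = [44; 1, 28, 1, 88, …] (period length 4).
Convergents:
  p_0/q_0 = 44/1
  p_1/q_1 = 45/1
  p_2/q_2 = 1304/29
  p_3/q_3 = 1349/30
  p_4/q_4 = 120016/2669
q_3 = 30 ≤ 107 < 2669 = q_4, so the answer is 1349/30.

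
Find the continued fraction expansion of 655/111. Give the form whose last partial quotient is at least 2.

[5; 1, 9, 11]

655 = 5*111 + 100
111 = 1*100 + 11
100 = 9*11 + 1
11 = 11*1 + 0  (stop)
So 655/111 = [5; 1, 9, 11].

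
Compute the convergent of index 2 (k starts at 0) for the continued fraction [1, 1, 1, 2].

3/2

Using pₖ = aₖpₖ₋₁ + pₖ₋₂, qₖ = aₖqₖ₋₁ + qₖ₋₂ (with p₋₁=1, p₋₂=0, q₋₁=0, q₋₂=1):
  k=0: a=1, p=1, q=1
  k=1: a=1, p=2, q=1
  k=2: a=1, p=3, q=2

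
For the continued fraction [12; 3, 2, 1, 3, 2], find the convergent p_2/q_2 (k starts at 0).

Using pₖ = aₖpₖ₋₁ + pₖ₋₂, qₖ = aₖqₖ₋₁ + qₖ₋₂ (with p₋₁=1, p₋₂=0, q₋₁=0, q₋₂=1):
  k=0: a=12, p=12, q=1
  k=1: a=3, p=37, q=3
  k=2: a=2, p=86, q=7

86/7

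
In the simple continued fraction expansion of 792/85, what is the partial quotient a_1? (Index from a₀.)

792 = 9·85 + 27   →  a_0 = 9
85 = 3·27 + 4   →  a_1 = 3

3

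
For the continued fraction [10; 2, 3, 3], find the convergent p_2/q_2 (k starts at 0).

Using pₖ = aₖpₖ₋₁ + pₖ₋₂, qₖ = aₖqₖ₋₁ + qₖ₋₂ (with p₋₁=1, p₋₂=0, q₋₁=0, q₋₂=1):
  k=0: a=10, p=10, q=1
  k=1: a=2, p=21, q=2
  k=2: a=3, p=73, q=7

73/7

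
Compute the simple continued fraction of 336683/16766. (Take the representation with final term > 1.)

336683 = 20×16766 + 1363
16766 = 12×1363 + 410
1363 = 3×410 + 133
410 = 3×133 + 11
133 = 12×11 + 1
11 = 11×1 + 0  (stop)
So 336683/16766 = [20; 12, 3, 3, 12, 11].

[20; 12, 3, 3, 12, 11]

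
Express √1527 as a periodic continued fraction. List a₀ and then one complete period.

a₀ = ⌊√1527⌋ = 39.
With m₀=0, d₀=1 and mₖ₊₁ = dₖaₖ − mₖ, dₖ₊₁ = (n − mₖ₊₁²)/dₖ, aₖ₊₁ = ⌊(a₀+mₖ₊₁)/dₖ₊₁⌋:
  k=1: m=39, d=6, a=13
  k=2: m=39, d=1, a=78
d=1 and a=2a₀=78 at k=2, so the next step gives (m, d) = (39, 6) again — its k=1 value — and the period has length 2.

[39; 13, 78]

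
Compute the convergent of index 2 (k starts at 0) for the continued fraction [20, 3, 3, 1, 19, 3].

203/10

Using pₖ = aₖpₖ₋₁ + pₖ₋₂, qₖ = aₖqₖ₋₁ + qₖ₋₂ (with p₋₁=1, p₋₂=0, q₋₁=0, q₋₂=1):
  k=0: a=20, p=20, q=1
  k=1: a=3, p=61, q=3
  k=2: a=3, p=203, q=10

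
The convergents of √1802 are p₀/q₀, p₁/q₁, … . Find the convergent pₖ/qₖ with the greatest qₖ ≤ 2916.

√1802 = [42; 2, 4, 2, 84, …] (period length 4).
Convergents:
  p_0/q_0 = 42/1
  p_1/q_1 = 85/2
  p_2/q_2 = 382/9
  p_3/q_3 = 849/20
  p_4/q_4 = 71698/1689
  p_5/q_5 = 144245/3398
q_4 = 1689 ≤ 2916 < 3398 = q_5, so the answer is 71698/1689.

71698/1689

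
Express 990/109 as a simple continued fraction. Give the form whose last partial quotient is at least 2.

990 = 9·109 + 9
109 = 12·9 + 1
9 = 9·1 + 0  (stop)
So 990/109 = [9; 12, 9].

[9; 12, 9]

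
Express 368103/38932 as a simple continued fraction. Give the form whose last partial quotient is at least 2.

[9; 2, 5, 17, 12, 17]

368103 = 9·38932 + 17715
38932 = 2·17715 + 3502
17715 = 5·3502 + 205
3502 = 17·205 + 17
205 = 12·17 + 1
17 = 17·1 + 0  (stop)
So 368103/38932 = [9; 2, 5, 17, 12, 17].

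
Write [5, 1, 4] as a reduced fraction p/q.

Using pₖ = aₖpₖ₋₁ + pₖ₋₂ and qₖ = aₖqₖ₋₁ + qₖ₋₂:
  k=0: a=5, p=5, q=1
  k=1: a=1, p=6, q=1
  k=2: a=4, p=29, q=5

29/5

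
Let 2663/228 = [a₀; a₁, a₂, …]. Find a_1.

2663 = 11·228 + 155   →  a_0 = 11
228 = 1·155 + 73   →  a_1 = 1

1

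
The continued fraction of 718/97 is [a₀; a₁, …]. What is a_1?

2

718 = 7·97 + 39   →  a_0 = 7
97 = 2·39 + 19   →  a_1 = 2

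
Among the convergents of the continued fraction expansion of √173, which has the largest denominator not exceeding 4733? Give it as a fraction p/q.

29239/2223

√173 = [13; 6, 1, 1, 6, 26, …] (period length 5).
Convergents:
  p_0/q_0 = 13/1
  p_1/q_1 = 79/6
  p_2/q_2 = 92/7
  p_3/q_3 = 171/13
  p_4/q_4 = 1118/85
  p_5/q_5 = 29239/2223
  p_6/q_6 = 176552/13423
q_5 = 2223 ≤ 4733 < 13423 = q_6, so the answer is 29239/2223.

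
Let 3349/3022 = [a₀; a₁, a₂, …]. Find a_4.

5

3349 = 1·3022 + 327   →  a_0 = 1
3022 = 9·327 + 79   →  a_1 = 9
327 = 4·79 + 11   →  a_2 = 4
79 = 7·11 + 2   →  a_3 = 7
11 = 5·2 + 1   →  a_4 = 5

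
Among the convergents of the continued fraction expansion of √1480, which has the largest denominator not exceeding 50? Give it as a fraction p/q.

654/17

√1480 = [38; 2, 8, 19, 8, 2, 76, …] (period length 6).
Convergents:
  p_0/q_0 = 38/1
  p_1/q_1 = 77/2
  p_2/q_2 = 654/17
  p_3/q_3 = 12503/325
q_2 = 17 ≤ 50 < 325 = q_3, so the answer is 654/17.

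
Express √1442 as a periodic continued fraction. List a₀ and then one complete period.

a₀ = ⌊√1442⌋ = 37.
With m₀=0, d₀=1 and mₖ₊₁ = dₖaₖ − mₖ, dₖ₊₁ = (n − mₖ₊₁²)/dₖ, aₖ₊₁ = ⌊(a₀+mₖ₊₁)/dₖ₊₁⌋:
  k=1: m=37, d=73, a=1
  k=2: m=36, d=2, a=36
  k=3: m=36, d=73, a=1
  k=4: m=37, d=1, a=74
d=1 and a=2a₀=74 at k=4, so the next step gives (m, d) = (37, 73) again — its k=1 value — and the period has length 4.

[37; 1, 36, 1, 74]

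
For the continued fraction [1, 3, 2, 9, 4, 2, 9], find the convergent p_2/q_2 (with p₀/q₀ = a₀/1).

9/7

Using pₖ = aₖpₖ₋₁ + pₖ₋₂, qₖ = aₖqₖ₋₁ + qₖ₋₂ (with p₋₁=1, p₋₂=0, q₋₁=0, q₋₂=1):
  k=0: a=1, p=1, q=1
  k=1: a=3, p=4, q=3
  k=2: a=2, p=9, q=7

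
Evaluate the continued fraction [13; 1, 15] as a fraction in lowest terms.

Using pₖ = aₖpₖ₋₁ + pₖ₋₂ and qₖ = aₖqₖ₋₁ + qₖ₋₂:
  k=0: a=13, p=13, q=1
  k=1: a=1, p=14, q=1
  k=2: a=15, p=223, q=16

223/16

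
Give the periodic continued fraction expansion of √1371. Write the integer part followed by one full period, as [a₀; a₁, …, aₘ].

[37; 37, 74]

a₀ = ⌊√1371⌋ = 37.
With m₀=0, d₀=1 and mₖ₊₁ = dₖaₖ − mₖ, dₖ₊₁ = (n − mₖ₊₁²)/dₖ, aₖ₊₁ = ⌊(a₀+mₖ₊₁)/dₖ₊₁⌋:
  k=1: m=37, d=2, a=37
  k=2: m=37, d=1, a=74
d=1 and a=2a₀=74 at k=2, so the next step gives (m, d) = (37, 2) again — its k=1 value — and the period has length 2.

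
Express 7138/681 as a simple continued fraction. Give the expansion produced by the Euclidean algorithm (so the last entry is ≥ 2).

[10; 2, 13, 8, 3]

7138 = 10·681 + 328
681 = 2·328 + 25
328 = 13·25 + 3
25 = 8·3 + 1
3 = 3·1 + 0  (stop)
So 7138/681 = [10; 2, 13, 8, 3].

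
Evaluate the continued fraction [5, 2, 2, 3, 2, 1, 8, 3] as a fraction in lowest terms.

Fold from the inside: start with 3/1.
  8 + 1/3 = 25/3
  1 + 3/25 = 28/25
  2 + 25/28 = 81/28
  3 + 28/81 = 271/81
  2 + 81/271 = 623/271
  2 + 271/623 = 1517/623
  5 + 623/1517 = 8208/1517

8208/1517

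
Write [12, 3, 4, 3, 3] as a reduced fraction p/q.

Using pₖ = aₖpₖ₋₁ + pₖ₋₂ and qₖ = aₖqₖ₋₁ + qₖ₋₂:
  k=0: a=12, p=12, q=1
  k=1: a=3, p=37, q=3
  k=2: a=4, p=160, q=13
  k=3: a=3, p=517, q=42
  k=4: a=3, p=1711, q=139

1711/139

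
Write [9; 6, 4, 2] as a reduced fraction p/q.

513/56

Fold from the inside: start with 2/1.
  4 + 1/2 = 9/2
  6 + 2/9 = 56/9
  9 + 9/56 = 513/56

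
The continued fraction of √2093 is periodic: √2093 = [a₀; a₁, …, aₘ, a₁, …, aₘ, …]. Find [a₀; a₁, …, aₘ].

a₀ = ⌊√2093⌋ = 45.
With m₀=0, d₀=1 and mₖ₊₁ = dₖaₖ − mₖ, dₖ₊₁ = (n − mₖ₊₁²)/dₖ, aₖ₊₁ = ⌊(a₀+mₖ₊₁)/dₖ₊₁⌋:
  k=1: m=45, d=68, a=1
  k=2: m=23, d=23, a=2
  k=3: m=23, d=68, a=1
  k=4: m=45, d=1, a=90
d=1 and a=2a₀=90 at k=4, so the next step gives (m, d) = (45, 68) again — its k=1 value — and the period has length 4.

[45; 1, 2, 1, 90]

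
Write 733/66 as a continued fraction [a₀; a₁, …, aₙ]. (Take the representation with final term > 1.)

733 = 11×66 + 7
66 = 9×7 + 3
7 = 2×3 + 1
3 = 3×1 + 0  (stop)
So 733/66 = [11; 9, 2, 3].

[11; 9, 2, 3]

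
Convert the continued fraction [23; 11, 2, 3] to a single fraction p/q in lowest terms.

1847/80

Using pₖ = aₖpₖ₋₁ + pₖ₋₂ and qₖ = aₖqₖ₋₁ + qₖ₋₂:
  k=0: a=23, p=23, q=1
  k=1: a=11, p=254, q=11
  k=2: a=2, p=531, q=23
  k=3: a=3, p=1847, q=80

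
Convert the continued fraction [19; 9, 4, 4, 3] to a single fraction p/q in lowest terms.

Fold from the inside: start with 3/1.
  4 + 1/3 = 13/3
  4 + 3/13 = 55/13
  9 + 13/55 = 508/55
  19 + 55/508 = 9707/508

9707/508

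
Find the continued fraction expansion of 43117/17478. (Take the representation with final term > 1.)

[2; 2, 7, 16, 1, 3, 17]

43117 = 2×17478 + 8161
17478 = 2×8161 + 1156
8161 = 7×1156 + 69
1156 = 16×69 + 52
69 = 1×52 + 17
52 = 3×17 + 1
17 = 17×1 + 0  (stop)
So 43117/17478 = [2; 2, 7, 16, 1, 3, 17].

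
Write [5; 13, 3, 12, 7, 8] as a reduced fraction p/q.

144238/28421

Using pₖ = aₖpₖ₋₁ + pₖ₋₂ and qₖ = aₖqₖ₋₁ + qₖ₋₂:
  k=0: a=5, p=5, q=1
  k=1: a=13, p=66, q=13
  k=2: a=3, p=203, q=40
  k=3: a=12, p=2502, q=493
  k=4: a=7, p=17717, q=3491
  k=5: a=8, p=144238, q=28421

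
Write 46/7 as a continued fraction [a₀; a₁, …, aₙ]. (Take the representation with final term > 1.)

[6; 1, 1, 3]

46 = 6*7 + 4
7 = 1*4 + 3
4 = 1*3 + 1
3 = 3*1 + 0  (stop)
So 46/7 = [6; 1, 1, 3].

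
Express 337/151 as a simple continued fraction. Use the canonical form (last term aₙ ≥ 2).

[2; 4, 3, 5, 2]

337 = 2*151 + 35
151 = 4*35 + 11
35 = 3*11 + 2
11 = 5*2 + 1
2 = 2*1 + 0  (stop)
So 337/151 = [2; 4, 3, 5, 2].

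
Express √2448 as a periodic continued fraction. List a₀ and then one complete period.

a₀ = ⌊√2448⌋ = 49.

[49; 2, 10, 2, 98]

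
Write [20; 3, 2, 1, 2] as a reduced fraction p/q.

Fold from the inside: start with 2/1.
  1 + 1/2 = 3/2
  2 + 2/3 = 8/3
  3 + 3/8 = 27/8
  20 + 8/27 = 548/27

548/27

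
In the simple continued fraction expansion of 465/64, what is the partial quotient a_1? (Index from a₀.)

3

465 = 7·64 + 17   →  a_0 = 7
64 = 3·17 + 13   →  a_1 = 3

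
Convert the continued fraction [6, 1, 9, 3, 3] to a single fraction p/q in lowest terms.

711/103

Using pₖ = aₖpₖ₋₁ + pₖ₋₂ and qₖ = aₖqₖ₋₁ + qₖ₋₂:
  k=0: a=6, p=6, q=1
  k=1: a=1, p=7, q=1
  k=2: a=9, p=69, q=10
  k=3: a=3, p=214, q=31
  k=4: a=3, p=711, q=103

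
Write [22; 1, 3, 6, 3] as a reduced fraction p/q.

1798/79

Fold from the inside: start with 3/1.
  6 + 1/3 = 19/3
  3 + 3/19 = 60/19
  1 + 19/60 = 79/60
  22 + 60/79 = 1798/79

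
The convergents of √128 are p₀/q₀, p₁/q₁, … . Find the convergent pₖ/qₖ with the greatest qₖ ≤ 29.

181/16

√128 = [11; 3, 5, 3, 22, …] (period length 4).
Convergents:
  p_0/q_0 = 11/1
  p_1/q_1 = 34/3
  p_2/q_2 = 181/16
  p_3/q_3 = 577/51
q_2 = 16 ≤ 29 < 51 = q_3, so the answer is 181/16.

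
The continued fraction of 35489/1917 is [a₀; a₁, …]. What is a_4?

35489 = 18·1917 + 983   →  a_0 = 18
1917 = 1·983 + 934   →  a_1 = 1
983 = 1·934 + 49   →  a_2 = 1
934 = 19·49 + 3   →  a_3 = 19
49 = 16·3 + 1   →  a_4 = 16

16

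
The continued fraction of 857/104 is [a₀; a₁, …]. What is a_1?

4

857 = 8·104 + 25   →  a_0 = 8
104 = 4·25 + 4   →  a_1 = 4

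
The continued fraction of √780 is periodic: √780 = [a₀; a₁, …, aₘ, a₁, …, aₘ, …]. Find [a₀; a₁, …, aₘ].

a₀ = ⌊√780⌋ = 27.
With m₀=0, d₀=1 and mₖ₊₁ = dₖaₖ − mₖ, dₖ₊₁ = (n − mₖ₊₁²)/dₖ, aₖ₊₁ = ⌊(a₀+mₖ₊₁)/dₖ₊₁⌋:
  k=1: m=27, d=51, a=1
  k=2: m=24, d=4, a=12
  k=3: m=24, d=51, a=1
  k=4: m=27, d=1, a=54
d=1 and a=2a₀=54 at k=4, so the next step gives (m, d) = (27, 51) again — its k=1 value — and the period has length 4.

[27; 1, 12, 1, 54]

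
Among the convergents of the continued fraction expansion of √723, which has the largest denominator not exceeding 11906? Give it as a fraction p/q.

117127/4356

√723 = [26; 1, 7, 1, 52, …] (period length 4).
Convergents:
  p_0/q_0 = 26/1
  p_1/q_1 = 27/1
  p_2/q_2 = 215/8
  p_3/q_3 = 242/9
  p_4/q_4 = 12799/476
  p_5/q_5 = 13041/485
  p_6/q_6 = 104086/3871
  p_7/q_7 = 117127/4356
  p_8/q_8 = 6194690/230383
q_7 = 4356 ≤ 11906 < 230383 = q_8, so the answer is 117127/4356.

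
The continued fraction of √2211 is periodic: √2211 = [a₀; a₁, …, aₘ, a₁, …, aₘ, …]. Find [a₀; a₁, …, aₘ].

[47; 47, 94]

a₀ = ⌊√2211⌋ = 47.
With m₀=0, d₀=1 and mₖ₊₁ = dₖaₖ − mₖ, dₖ₊₁ = (n − mₖ₊₁²)/dₖ, aₖ₊₁ = ⌊(a₀+mₖ₊₁)/dₖ₊₁⌋:
  k=1: m=47, d=2, a=47
  k=2: m=47, d=1, a=94
d=1 and a=2a₀=94 at k=2, so the next step gives (m, d) = (47, 2) again — its k=1 value — and the period has length 2.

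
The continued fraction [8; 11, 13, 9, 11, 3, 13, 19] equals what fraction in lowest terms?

92258829/11403659

Fold from the inside: start with 19/1.
  13 + 1/19 = 248/19
  3 + 19/248 = 763/248
  11 + 248/763 = 8641/763
  9 + 763/8641 = 78532/8641
  13 + 8641/78532 = 1029557/78532
  11 + 78532/1029557 = 11403659/1029557
  8 + 1029557/11403659 = 92258829/11403659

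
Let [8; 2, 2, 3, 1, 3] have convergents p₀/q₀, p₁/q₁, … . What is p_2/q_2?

Using pₖ = aₖpₖ₋₁ + pₖ₋₂, qₖ = aₖqₖ₋₁ + qₖ₋₂ (with p₋₁=1, p₋₂=0, q₋₁=0, q₋₂=1):
  k=0: a=8, p=8, q=1
  k=1: a=2, p=17, q=2
  k=2: a=2, p=42, q=5

42/5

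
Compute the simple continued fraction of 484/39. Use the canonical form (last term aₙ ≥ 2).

[12; 2, 2, 3, 2]

484 = 12*39 + 16
39 = 2*16 + 7
16 = 2*7 + 2
7 = 3*2 + 1
2 = 2*1 + 0  (stop)
So 484/39 = [12; 2, 2, 3, 2].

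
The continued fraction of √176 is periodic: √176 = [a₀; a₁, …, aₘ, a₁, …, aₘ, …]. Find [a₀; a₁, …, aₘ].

a₀ = ⌊√176⌋ = 13.

[13; 3, 1, 3, 26]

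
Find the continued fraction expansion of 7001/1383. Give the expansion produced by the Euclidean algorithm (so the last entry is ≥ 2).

7001 = 5*1383 + 86
1383 = 16*86 + 7
86 = 12*7 + 2
7 = 3*2 + 1
2 = 2*1 + 0  (stop)
So 7001/1383 = [5; 16, 12, 3, 2].

[5; 16, 12, 3, 2]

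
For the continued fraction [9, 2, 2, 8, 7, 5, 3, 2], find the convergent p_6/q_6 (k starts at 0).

46177/4910

Using pₖ = aₖpₖ₋₁ + pₖ₋₂, qₖ = aₖqₖ₋₁ + qₖ₋₂ (with p₋₁=1, p₋₂=0, q₋₁=0, q₋₂=1):
  k=0: a=9, p=9, q=1
  k=1: a=2, p=19, q=2
  k=2: a=2, p=47, q=5
  k=3: a=8, p=395, q=42
  k=4: a=7, p=2812, q=299
  k=5: a=5, p=14455, q=1537
  k=6: a=3, p=46177, q=4910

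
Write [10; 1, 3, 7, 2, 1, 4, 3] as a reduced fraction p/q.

14728/1369

Using pₖ = aₖpₖ₋₁ + pₖ₋₂ and qₖ = aₖqₖ₋₁ + qₖ₋₂:
  k=0: a=10, p=10, q=1
  k=1: a=1, p=11, q=1
  k=2: a=3, p=43, q=4
  k=3: a=7, p=312, q=29
  k=4: a=2, p=667, q=62
  k=5: a=1, p=979, q=91
  k=6: a=4, p=4583, q=426
  k=7: a=3, p=14728, q=1369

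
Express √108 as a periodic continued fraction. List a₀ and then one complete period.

a₀ = ⌊√108⌋ = 10.
With m₀=0, d₀=1 and mₖ₊₁ = dₖaₖ − mₖ, dₖ₊₁ = (n − mₖ₊₁²)/dₖ, aₖ₊₁ = ⌊(a₀+mₖ₊₁)/dₖ₊₁⌋:
  k=1: m=10, d=8, a=2
  k=2: m=6, d=9, a=1
  k=3: m=3, d=11, a=1
  k=4: m=8, d=4, a=4
  k=5: m=8, d=11, a=1
  k=6: m=3, d=9, a=1
  k=7: m=6, d=8, a=2
  k=8: m=10, d=1, a=20
d=1 and a=2a₀=20 at k=8, so the next step gives (m, d) = (10, 8) again — its k=1 value — and the period has length 8.

[10; 2, 1, 1, 4, 1, 1, 2, 20]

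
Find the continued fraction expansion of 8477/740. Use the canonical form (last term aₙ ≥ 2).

8477 = 11×740 + 337
740 = 2×337 + 66
337 = 5×66 + 7
66 = 9×7 + 3
7 = 2×3 + 1
3 = 3×1 + 0  (stop)
So 8477/740 = [11; 2, 5, 9, 2, 3].

[11; 2, 5, 9, 2, 3]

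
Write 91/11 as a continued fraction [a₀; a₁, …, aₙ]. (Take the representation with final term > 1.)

[8; 3, 1, 2]

91 = 8×11 + 3
11 = 3×3 + 2
3 = 1×2 + 1
2 = 2×1 + 0  (stop)
So 91/11 = [8; 3, 1, 2].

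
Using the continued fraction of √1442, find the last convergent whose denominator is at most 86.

1443/38

√1442 = [37; 1, 36, 1, 74, …] (period length 4).
Convergents:
  p_0/q_0 = 37/1
  p_1/q_1 = 38/1
  p_2/q_2 = 1405/37
  p_3/q_3 = 1443/38
  p_4/q_4 = 108187/2849
q_3 = 38 ≤ 86 < 2849 = q_4, so the answer is 1443/38.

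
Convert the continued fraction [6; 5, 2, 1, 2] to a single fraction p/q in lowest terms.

Using pₖ = aₖpₖ₋₁ + pₖ₋₂ and qₖ = aₖqₖ₋₁ + qₖ₋₂:
  k=0: a=6, p=6, q=1
  k=1: a=5, p=31, q=5
  k=2: a=2, p=68, q=11
  k=3: a=1, p=99, q=16
  k=4: a=2, p=266, q=43

266/43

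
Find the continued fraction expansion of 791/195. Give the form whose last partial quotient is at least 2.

[4; 17, 1, 2, 1, 2]

791 = 4·195 + 11
195 = 17·11 + 8
11 = 1·8 + 3
8 = 2·3 + 2
3 = 1·2 + 1
2 = 2·1 + 0  (stop)
So 791/195 = [4; 17, 1, 2, 1, 2].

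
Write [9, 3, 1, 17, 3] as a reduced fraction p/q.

Using pₖ = aₖpₖ₋₁ + pₖ₋₂ and qₖ = aₖqₖ₋₁ + qₖ₋₂:
  k=0: a=9, p=9, q=1
  k=1: a=3, p=28, q=3
  k=2: a=1, p=37, q=4
  k=3: a=17, p=657, q=71
  k=4: a=3, p=2008, q=217

2008/217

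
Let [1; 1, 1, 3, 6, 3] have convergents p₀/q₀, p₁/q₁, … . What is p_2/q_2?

3/2

Using pₖ = aₖpₖ₋₁ + pₖ₋₂, qₖ = aₖqₖ₋₁ + qₖ₋₂ (with p₋₁=1, p₋₂=0, q₋₁=0, q₋₂=1):
  k=0: a=1, p=1, q=1
  k=1: a=1, p=2, q=1
  k=2: a=1, p=3, q=2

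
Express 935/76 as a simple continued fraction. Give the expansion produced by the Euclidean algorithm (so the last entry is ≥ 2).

935 = 12×76 + 23
76 = 3×23 + 7
23 = 3×7 + 2
7 = 3×2 + 1
2 = 2×1 + 0  (stop)
So 935/76 = [12; 3, 3, 3, 2].

[12; 3, 3, 3, 2]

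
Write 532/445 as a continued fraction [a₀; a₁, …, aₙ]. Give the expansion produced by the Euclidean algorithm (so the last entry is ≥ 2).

[1; 5, 8, 1, 2, 3]

532 = 1*445 + 87
445 = 5*87 + 10
87 = 8*10 + 7
10 = 1*7 + 3
7 = 2*3 + 1
3 = 3*1 + 0  (stop)
So 532/445 = [1; 5, 8, 1, 2, 3].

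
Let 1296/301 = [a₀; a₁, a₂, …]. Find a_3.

1296 = 4·301 + 92   →  a_0 = 4
301 = 3·92 + 25   →  a_1 = 3
92 = 3·25 + 17   →  a_2 = 3
25 = 1·17 + 8   →  a_3 = 1

1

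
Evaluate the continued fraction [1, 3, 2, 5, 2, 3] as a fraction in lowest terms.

Using pₖ = aₖpₖ₋₁ + pₖ₋₂ and qₖ = aₖqₖ₋₁ + qₖ₋₂:
  k=0: a=1, p=1, q=1
  k=1: a=3, p=4, q=3
  k=2: a=2, p=9, q=7
  k=3: a=5, p=49, q=38
  k=4: a=2, p=107, q=83
  k=5: a=3, p=370, q=287

370/287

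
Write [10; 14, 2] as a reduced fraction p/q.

292/29

Using pₖ = aₖpₖ₋₁ + pₖ₋₂ and qₖ = aₖqₖ₋₁ + qₖ₋₂:
  k=0: a=10, p=10, q=1
  k=1: a=14, p=141, q=14
  k=2: a=2, p=292, q=29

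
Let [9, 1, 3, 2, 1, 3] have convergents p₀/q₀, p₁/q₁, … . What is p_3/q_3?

88/9

Using pₖ = aₖpₖ₋₁ + pₖ₋₂, qₖ = aₖqₖ₋₁ + qₖ₋₂ (with p₋₁=1, p₋₂=0, q₋₁=0, q₋₂=1):
  k=0: a=9, p=9, q=1
  k=1: a=1, p=10, q=1
  k=2: a=3, p=39, q=4
  k=3: a=2, p=88, q=9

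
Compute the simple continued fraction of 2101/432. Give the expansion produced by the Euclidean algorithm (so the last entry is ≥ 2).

2101 = 4·432 + 373
432 = 1·373 + 59
373 = 6·59 + 19
59 = 3·19 + 2
19 = 9·2 + 1
2 = 2·1 + 0  (stop)
So 2101/432 = [4; 1, 6, 3, 9, 2].

[4; 1, 6, 3, 9, 2]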